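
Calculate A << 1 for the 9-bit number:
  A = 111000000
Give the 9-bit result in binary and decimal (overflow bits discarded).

Shift left by 1: drop the top 1 bit(s), append 1 zero(s) on the right.
  111000000  ->  discard [1], keep [11000000], append 0
= 110000000

Answer: 110000000 (384)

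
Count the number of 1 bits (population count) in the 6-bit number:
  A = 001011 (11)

001011
1-bits at positions (from bit 0 = LSB): 0, 1, 3
Count = 3

Answer: 3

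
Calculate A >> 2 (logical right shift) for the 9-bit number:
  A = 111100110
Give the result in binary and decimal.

Logical shift right by 2: drop the bottom 2 bit(s), prepend 2 zero(s) on the left.
  111100110  ->  keep [1111001], discard [10], prepend 00
= 001111001

Answer: 001111001 (121)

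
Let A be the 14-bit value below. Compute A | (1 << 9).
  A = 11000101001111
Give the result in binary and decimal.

Mask = 1 << 9 = 00001000000000
Bit 9 of A is 0, so OR-ing with the mask flips it to 1.
  11000101001111
| 00001000000000
----------------
  11001101001111

Answer: 11001101001111 (13135)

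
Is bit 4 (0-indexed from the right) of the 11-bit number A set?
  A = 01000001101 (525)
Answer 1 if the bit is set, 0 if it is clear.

Bit 4 is the 5th from the right.
  01000001101
        ^
That bit is 0.

Answer: 0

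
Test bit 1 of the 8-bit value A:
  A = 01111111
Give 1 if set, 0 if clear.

Bit 1 is the 2nd from the right.
  01111111
        ^
That bit is 1.

Answer: 1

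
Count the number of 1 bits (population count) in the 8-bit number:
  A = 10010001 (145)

10010001
1-bits at positions (from bit 0 = LSB): 0, 4, 7
Count = 3

Answer: 3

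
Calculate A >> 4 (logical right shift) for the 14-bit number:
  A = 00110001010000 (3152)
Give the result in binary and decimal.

Logical shift right by 4: drop the bottom 4 bit(s), prepend 4 zero(s) on the left.
  00110001010000  ->  keep [0011000101], discard [0000], prepend 0000
= 00000011000101

Answer: 00000011000101 (197)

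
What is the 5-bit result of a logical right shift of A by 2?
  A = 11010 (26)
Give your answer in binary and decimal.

Logical shift right by 2: drop the bottom 2 bit(s), prepend 2 zero(s) on the left.
  11010  ->  keep [110], discard [10], prepend 00
= 00110

Answer: 00110 (6)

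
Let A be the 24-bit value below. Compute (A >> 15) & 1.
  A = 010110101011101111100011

Bit 15 is the 16th from the right.
  010110101011101111100011
          ^
That bit is 1.

Answer: 1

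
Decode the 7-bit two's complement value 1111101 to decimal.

MSB is 1, so the value is negative. Find the magnitude:
1. Invert bits:  0000010
2. Add 1:        0000011  = 3
3. Apply sign:   -3

Answer: -3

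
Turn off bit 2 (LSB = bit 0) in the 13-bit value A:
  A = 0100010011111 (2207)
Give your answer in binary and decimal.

Mask = ~(1 << 2) = 1111111111011
Bit 2 of A is 1, so AND-ing with the mask clears it to 0.
  0100010011111
& 1111111111011
---------------
  0100010011011

Answer: 0100010011011 (2203)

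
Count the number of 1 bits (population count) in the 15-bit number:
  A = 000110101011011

000110101011011
1-bits at positions (from bit 0 = LSB): 0, 1, 3, 4, 6, 8, 10, 11
Count = 8

Answer: 8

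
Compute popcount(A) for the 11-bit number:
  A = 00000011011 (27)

00000011011
1-bits at positions (from bit 0 = LSB): 0, 1, 3, 4
Count = 4

Answer: 4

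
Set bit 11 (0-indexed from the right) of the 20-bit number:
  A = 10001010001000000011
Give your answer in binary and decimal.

Mask = 1 << 11 = 00000000100000000000
Bit 11 of A is 0, so OR-ing with the mask flips it to 1.
  10001010001000000011
| 00000000100000000000
----------------------
  10001010101000000011

Answer: 10001010101000000011 (567811)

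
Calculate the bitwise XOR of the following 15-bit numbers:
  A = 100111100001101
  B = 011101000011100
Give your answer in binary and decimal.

Apply ^ to each column (1 where bits differ):
  100111100001101
^ 011101000011100
-----------------
  111010100010001

Answer: 111010100010001 (29969)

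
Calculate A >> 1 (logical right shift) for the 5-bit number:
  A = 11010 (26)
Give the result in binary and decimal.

Logical shift right by 1: drop the bottom 1 bit(s), prepend 1 zero(s) on the left.
  11010  ->  keep [1101], discard [0], prepend 0
= 01101

Answer: 01101 (13)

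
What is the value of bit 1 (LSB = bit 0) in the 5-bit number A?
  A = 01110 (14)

Bit 1 is the 2nd from the right.
  01110
     ^
That bit is 1.

Answer: 1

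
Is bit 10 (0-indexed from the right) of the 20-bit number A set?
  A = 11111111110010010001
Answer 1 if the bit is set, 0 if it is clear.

Bit 10 is the 11th from the right.
  11111111110010010001
           ^
That bit is 1.

Answer: 1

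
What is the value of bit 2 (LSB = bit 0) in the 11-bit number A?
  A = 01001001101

Bit 2 is the 3rd from the right.
  01001001101
          ^
That bit is 1.

Answer: 1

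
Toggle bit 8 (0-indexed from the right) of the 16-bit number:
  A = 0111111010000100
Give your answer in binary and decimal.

Mask = 1 << 8 = 0000000100000000
Bit 8 of A is 0; XOR with the mask flips it to 1.
  0111111010000100
^ 0000000100000000
------------------
  0111111110000100

Answer: 0111111110000100 (32644)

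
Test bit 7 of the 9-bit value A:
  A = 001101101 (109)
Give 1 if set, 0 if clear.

Bit 7 is the 8th from the right.
  001101101
   ^
That bit is 0.

Answer: 0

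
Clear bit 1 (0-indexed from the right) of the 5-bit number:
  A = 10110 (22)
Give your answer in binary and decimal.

Mask = ~(1 << 1) = 11101
Bit 1 of A is 1, so AND-ing with the mask clears it to 0.
  10110
& 11101
-------
  10100

Answer: 10100 (20)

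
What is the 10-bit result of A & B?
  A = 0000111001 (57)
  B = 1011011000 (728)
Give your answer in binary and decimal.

Apply & to each column (1 only where both bits are 1):
  0000111001
& 1011011000
------------
  0000011000

Answer: 0000011000 (24)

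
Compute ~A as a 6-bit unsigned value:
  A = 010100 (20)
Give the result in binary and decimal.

Flip each bit (0->1, 1->0):
  010100
  101011

Answer: 101011 (43)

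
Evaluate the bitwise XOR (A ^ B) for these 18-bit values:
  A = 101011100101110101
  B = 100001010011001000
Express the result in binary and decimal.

Apply ^ to each column (1 where bits differ):
  101011100101110101
^ 100001010011001000
--------------------
  001010110110111101

Answer: 001010110110111101 (44477)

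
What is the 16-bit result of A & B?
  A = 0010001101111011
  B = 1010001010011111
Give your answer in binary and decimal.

Apply & to each column (1 only where both bits are 1):
  0010001101111011
& 1010001010011111
------------------
  0010001000011011

Answer: 0010001000011011 (8731)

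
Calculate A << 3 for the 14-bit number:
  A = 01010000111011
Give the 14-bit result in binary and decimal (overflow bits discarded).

Shift left by 3: drop the top 3 bit(s), append 3 zero(s) on the right.
  01010000111011  ->  discard [010], keep [10000111011], append 000
= 10000111011000

Answer: 10000111011000 (8664)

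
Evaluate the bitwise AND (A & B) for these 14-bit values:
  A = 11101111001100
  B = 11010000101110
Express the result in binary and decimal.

Apply & to each column (1 only where both bits are 1):
  11101111001100
& 11010000101110
----------------
  11000000001100

Answer: 11000000001100 (12300)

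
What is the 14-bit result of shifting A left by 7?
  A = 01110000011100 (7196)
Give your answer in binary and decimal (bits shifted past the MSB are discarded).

Shift left by 7: drop the top 7 bit(s), append 7 zero(s) on the right.
  01110000011100  ->  discard [0111000], keep [0011100], append 0000000
= 00111000000000

Answer: 00111000000000 (3584)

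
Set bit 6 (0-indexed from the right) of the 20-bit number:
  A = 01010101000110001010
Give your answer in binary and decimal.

Mask = 1 << 6 = 00000000000001000000
Bit 6 of A is 0, so OR-ing with the mask flips it to 1.
  01010101000110001010
| 00000000000001000000
----------------------
  01010101000111001010

Answer: 01010101000111001010 (348618)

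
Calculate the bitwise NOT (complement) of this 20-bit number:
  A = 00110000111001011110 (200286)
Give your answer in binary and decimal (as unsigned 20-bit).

Flip each bit (0->1, 1->0):
  00110000111001011110
  11001111000110100001

Answer: 11001111000110100001 (848289)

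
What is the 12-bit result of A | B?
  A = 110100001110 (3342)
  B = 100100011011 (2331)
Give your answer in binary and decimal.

Apply | to each column (1 where either bit is 1):
  110100001110
| 100100011011
--------------
  110100011111

Answer: 110100011111 (3359)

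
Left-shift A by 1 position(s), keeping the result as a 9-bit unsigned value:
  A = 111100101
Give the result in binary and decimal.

Shift left by 1: drop the top 1 bit(s), append 1 zero(s) on the right.
  111100101  ->  discard [1], keep [11100101], append 0
= 111001010

Answer: 111001010 (458)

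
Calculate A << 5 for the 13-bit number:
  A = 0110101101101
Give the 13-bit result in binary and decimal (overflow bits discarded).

Shift left by 5: drop the top 5 bit(s), append 5 zero(s) on the right.
  0110101101101  ->  discard [01101], keep [01101101], append 00000
= 0110110100000

Answer: 0110110100000 (3488)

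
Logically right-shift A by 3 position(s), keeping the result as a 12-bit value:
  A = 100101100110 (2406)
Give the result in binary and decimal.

Logical shift right by 3: drop the bottom 3 bit(s), prepend 3 zero(s) on the left.
  100101100110  ->  keep [100101100], discard [110], prepend 000
= 000100101100

Answer: 000100101100 (300)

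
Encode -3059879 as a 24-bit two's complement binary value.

1. Binary of +3059879:  001011101011000010100111
2. Invert bits:     110100010100111101011000
3. Add 1:           110100010100111101011001

Answer: 110100010100111101011001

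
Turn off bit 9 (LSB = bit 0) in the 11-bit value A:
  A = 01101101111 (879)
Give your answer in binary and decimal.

Mask = ~(1 << 9) = 10111111111
Bit 9 of A is 1, so AND-ing with the mask clears it to 0.
  01101101111
& 10111111111
-------------
  00101101111

Answer: 00101101111 (367)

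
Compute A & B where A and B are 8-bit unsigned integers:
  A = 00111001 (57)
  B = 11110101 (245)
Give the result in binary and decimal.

Apply & to each column (1 only where both bits are 1):
  00111001
& 11110101
----------
  00110001

Answer: 00110001 (49)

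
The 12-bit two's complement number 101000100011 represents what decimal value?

MSB is 1, so the value is negative. Find the magnitude:
1. Invert bits:  010111011100
2. Add 1:        010111011101  = 1501
3. Apply sign:   -1501

Answer: -1501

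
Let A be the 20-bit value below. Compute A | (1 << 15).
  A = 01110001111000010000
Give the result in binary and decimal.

Mask = 1 << 15 = 00001000000000000000
Bit 15 of A is 0, so OR-ing with the mask flips it to 1.
  01110001111000010000
| 00001000000000000000
----------------------
  01111001111000010000

Answer: 01111001111000010000 (499216)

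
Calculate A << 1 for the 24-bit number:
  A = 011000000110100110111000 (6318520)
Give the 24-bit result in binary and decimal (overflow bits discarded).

Shift left by 1: drop the top 1 bit(s), append 1 zero(s) on the right.
  011000000110100110111000  ->  discard [0], keep [11000000110100110111000], append 0
= 110000001101001101110000

Answer: 110000001101001101110000 (12637040)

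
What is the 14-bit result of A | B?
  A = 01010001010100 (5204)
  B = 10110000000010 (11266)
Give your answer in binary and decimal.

Apply | to each column (1 where either bit is 1):
  01010001010100
| 10110000000010
----------------
  11110001010110

Answer: 11110001010110 (15446)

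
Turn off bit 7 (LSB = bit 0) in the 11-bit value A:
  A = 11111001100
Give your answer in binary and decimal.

Mask = ~(1 << 7) = 11101111111
Bit 7 of A is 1, so AND-ing with the mask clears it to 0.
  11111001100
& 11101111111
-------------
  11101001100

Answer: 11101001100 (1868)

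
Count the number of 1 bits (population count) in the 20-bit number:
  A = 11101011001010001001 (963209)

11101011001010001001
1-bits at positions (from bit 0 = LSB): 0, 3, 7, 9, 12, 13, 15, 17, 18, 19
Count = 10

Answer: 10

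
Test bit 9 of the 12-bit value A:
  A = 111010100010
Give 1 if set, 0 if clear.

Bit 9 is the 10th from the right.
  111010100010
    ^
That bit is 1.

Answer: 1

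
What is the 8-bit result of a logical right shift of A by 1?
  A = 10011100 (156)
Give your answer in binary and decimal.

Logical shift right by 1: drop the bottom 1 bit(s), prepend 1 zero(s) on the left.
  10011100  ->  keep [1001110], discard [0], prepend 0
= 01001110

Answer: 01001110 (78)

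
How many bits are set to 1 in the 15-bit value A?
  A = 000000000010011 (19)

000000000010011
1-bits at positions (from bit 0 = LSB): 0, 1, 4
Count = 3

Answer: 3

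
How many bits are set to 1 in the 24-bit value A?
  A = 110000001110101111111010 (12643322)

110000001110101111111010
1-bits at positions (from bit 0 = LSB): 1, 3, 4, 5, 6, 7, 8, 9, 11, 13, 14, 15, 22, 23
Count = 14

Answer: 14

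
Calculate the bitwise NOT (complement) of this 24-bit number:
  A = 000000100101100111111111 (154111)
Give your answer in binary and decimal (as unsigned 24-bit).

Flip each bit (0->1, 1->0):
  000000100101100111111111
  111111011010011000000000

Answer: 111111011010011000000000 (16623104)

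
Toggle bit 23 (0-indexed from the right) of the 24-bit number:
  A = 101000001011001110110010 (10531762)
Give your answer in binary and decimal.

Mask = 1 << 23 = 100000000000000000000000
Bit 23 of A is 1; XOR with the mask flips it to 0.
  101000001011001110110010
^ 100000000000000000000000
--------------------------
  001000001011001110110010

Answer: 001000001011001110110010 (2143154)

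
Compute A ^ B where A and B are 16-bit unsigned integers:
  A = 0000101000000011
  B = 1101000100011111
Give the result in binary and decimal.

Apply ^ to each column (1 where bits differ):
  0000101000000011
^ 1101000100011111
------------------
  1101101100011100

Answer: 1101101100011100 (56092)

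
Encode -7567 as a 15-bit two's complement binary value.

1. Binary of +7567:  001110110001111
2. Invert bits:     110001001110000
3. Add 1:           110001001110001

Answer: 110001001110001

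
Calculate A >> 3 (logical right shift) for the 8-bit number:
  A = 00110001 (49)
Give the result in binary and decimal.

Logical shift right by 3: drop the bottom 3 bit(s), prepend 3 zero(s) on the left.
  00110001  ->  keep [00110], discard [001], prepend 000
= 00000110

Answer: 00000110 (6)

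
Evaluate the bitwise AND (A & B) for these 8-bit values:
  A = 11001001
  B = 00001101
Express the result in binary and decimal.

Apply & to each column (1 only where both bits are 1):
  11001001
& 00001101
----------
  00001001

Answer: 00001001 (9)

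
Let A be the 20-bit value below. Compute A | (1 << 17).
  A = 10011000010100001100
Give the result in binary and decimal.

Mask = 1 << 17 = 00100000000000000000
Bit 17 of A is 0, so OR-ing with the mask flips it to 1.
  10011000010100001100
| 00100000000000000000
----------------------
  10111000010100001100

Answer: 10111000010100001100 (754956)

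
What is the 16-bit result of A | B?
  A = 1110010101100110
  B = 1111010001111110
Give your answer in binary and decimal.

Apply | to each column (1 where either bit is 1):
  1110010101100110
| 1111010001111110
------------------
  1111010101111110

Answer: 1111010101111110 (62846)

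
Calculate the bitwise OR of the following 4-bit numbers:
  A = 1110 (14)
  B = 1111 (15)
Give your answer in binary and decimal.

Apply | to each column (1 where either bit is 1):
  1110
| 1111
------
  1111

Answer: 1111 (15)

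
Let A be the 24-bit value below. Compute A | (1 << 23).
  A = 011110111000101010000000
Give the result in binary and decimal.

Mask = 1 << 23 = 100000000000000000000000
Bit 23 of A is 0, so OR-ing with the mask flips it to 1.
  011110111000101010000000
| 100000000000000000000000
--------------------------
  111110111000101010000000

Answer: 111110111000101010000000 (16484992)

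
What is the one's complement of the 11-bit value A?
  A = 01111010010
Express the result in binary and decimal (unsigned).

Flip each bit (0->1, 1->0):
  01111010010
  10000101101

Answer: 10000101101 (1069)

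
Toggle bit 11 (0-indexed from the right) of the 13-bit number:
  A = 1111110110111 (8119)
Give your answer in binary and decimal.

Mask = 1 << 11 = 0100000000000
Bit 11 of A is 1; XOR with the mask flips it to 0.
  1111110110111
^ 0100000000000
---------------
  1011110110111

Answer: 1011110110111 (6071)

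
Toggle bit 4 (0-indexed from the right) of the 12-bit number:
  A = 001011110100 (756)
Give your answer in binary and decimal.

Mask = 1 << 4 = 000000010000
Bit 4 of A is 1; XOR with the mask flips it to 0.
  001011110100
^ 000000010000
--------------
  001011100100

Answer: 001011100100 (740)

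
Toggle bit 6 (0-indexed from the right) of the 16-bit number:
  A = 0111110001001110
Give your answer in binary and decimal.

Mask = 1 << 6 = 0000000001000000
Bit 6 of A is 1; XOR with the mask flips it to 0.
  0111110001001110
^ 0000000001000000
------------------
  0111110000001110

Answer: 0111110000001110 (31758)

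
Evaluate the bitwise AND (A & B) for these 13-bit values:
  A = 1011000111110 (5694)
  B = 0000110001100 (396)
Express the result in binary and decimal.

Apply & to each column (1 only where both bits are 1):
  1011000111110
& 0000110001100
---------------
  0000000001100

Answer: 0000000001100 (12)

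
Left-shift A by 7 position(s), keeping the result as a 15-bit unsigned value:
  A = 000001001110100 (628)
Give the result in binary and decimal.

Shift left by 7: drop the top 7 bit(s), append 7 zero(s) on the right.
  000001001110100  ->  discard [0000010], keep [01110100], append 0000000
= 011101000000000

Answer: 011101000000000 (14848)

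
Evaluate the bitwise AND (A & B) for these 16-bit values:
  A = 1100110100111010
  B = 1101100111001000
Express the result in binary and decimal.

Apply & to each column (1 only where both bits are 1):
  1100110100111010
& 1101100111001000
------------------
  1100100100001000

Answer: 1100100100001000 (51464)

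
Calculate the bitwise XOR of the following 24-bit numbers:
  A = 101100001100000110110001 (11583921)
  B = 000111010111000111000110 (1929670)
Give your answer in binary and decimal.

Apply ^ to each column (1 where bits differ):
  101100001100000110110001
^ 000111010111000111000110
--------------------------
  101011011011000001110111

Answer: 101011011011000001110111 (11382903)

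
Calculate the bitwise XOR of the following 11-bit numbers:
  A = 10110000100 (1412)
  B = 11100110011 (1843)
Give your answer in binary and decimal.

Apply ^ to each column (1 where bits differ):
  10110000100
^ 11100110011
-------------
  01010110111

Answer: 01010110111 (695)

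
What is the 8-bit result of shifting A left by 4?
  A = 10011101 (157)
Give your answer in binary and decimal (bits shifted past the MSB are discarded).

Shift left by 4: drop the top 4 bit(s), append 4 zero(s) on the right.
  10011101  ->  discard [1001], keep [1101], append 0000
= 11010000

Answer: 11010000 (208)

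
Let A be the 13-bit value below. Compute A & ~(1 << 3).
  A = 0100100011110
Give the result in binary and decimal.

Mask = ~(1 << 3) = 1111111110111
Bit 3 of A is 1, so AND-ing with the mask clears it to 0.
  0100100011110
& 1111111110111
---------------
  0100100010110

Answer: 0100100010110 (2326)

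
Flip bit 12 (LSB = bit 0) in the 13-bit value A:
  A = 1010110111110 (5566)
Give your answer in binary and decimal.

Mask = 1 << 12 = 1000000000000
Bit 12 of A is 1; XOR with the mask flips it to 0.
  1010110111110
^ 1000000000000
---------------
  0010110111110

Answer: 0010110111110 (1470)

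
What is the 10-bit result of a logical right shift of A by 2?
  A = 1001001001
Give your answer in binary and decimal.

Logical shift right by 2: drop the bottom 2 bit(s), prepend 2 zero(s) on the left.
  1001001001  ->  keep [10010010], discard [01], prepend 00
= 0010010010

Answer: 0010010010 (146)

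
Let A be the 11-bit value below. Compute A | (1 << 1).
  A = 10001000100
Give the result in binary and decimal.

Mask = 1 << 1 = 00000000010
Bit 1 of A is 0, so OR-ing with the mask flips it to 1.
  10001000100
| 00000000010
-------------
  10001000110

Answer: 10001000110 (1094)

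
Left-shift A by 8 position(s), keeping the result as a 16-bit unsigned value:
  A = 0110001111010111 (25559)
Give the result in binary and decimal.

Shift left by 8: drop the top 8 bit(s), append 8 zero(s) on the right.
  0110001111010111  ->  discard [01100011], keep [11010111], append 00000000
= 1101011100000000

Answer: 1101011100000000 (55040)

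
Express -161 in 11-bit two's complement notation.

1. Binary of +161:  00010100001
2. Invert bits:     11101011110
3. Add 1:           11101011111

Answer: 11101011111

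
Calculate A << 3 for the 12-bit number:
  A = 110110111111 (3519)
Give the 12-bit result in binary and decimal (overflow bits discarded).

Shift left by 3: drop the top 3 bit(s), append 3 zero(s) on the right.
  110110111111  ->  discard [110], keep [110111111], append 000
= 110111111000

Answer: 110111111000 (3576)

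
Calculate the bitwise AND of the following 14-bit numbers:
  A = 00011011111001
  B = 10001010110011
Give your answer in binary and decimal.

Apply & to each column (1 only where both bits are 1):
  00011011111001
& 10001010110011
----------------
  00001010110001

Answer: 00001010110001 (689)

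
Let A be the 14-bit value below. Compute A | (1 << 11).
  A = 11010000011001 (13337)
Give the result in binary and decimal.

Mask = 1 << 11 = 00100000000000
Bit 11 of A is 0, so OR-ing with the mask flips it to 1.
  11010000011001
| 00100000000000
----------------
  11110000011001

Answer: 11110000011001 (15385)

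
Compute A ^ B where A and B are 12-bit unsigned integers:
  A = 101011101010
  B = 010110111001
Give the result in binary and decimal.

Apply ^ to each column (1 where bits differ):
  101011101010
^ 010110111001
--------------
  111101010011

Answer: 111101010011 (3923)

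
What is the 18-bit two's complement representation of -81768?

1. Binary of +81768:  010011111101101000
2. Invert bits:     101100000010010111
3. Add 1:           101100000010011000

Answer: 101100000010011000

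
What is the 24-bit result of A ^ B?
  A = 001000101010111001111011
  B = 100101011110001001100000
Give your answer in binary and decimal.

Apply ^ to each column (1 where bits differ):
  001000101010111001111011
^ 100101011110001001100000
--------------------------
  101101110100110000011011

Answer: 101101110100110000011011 (12012571)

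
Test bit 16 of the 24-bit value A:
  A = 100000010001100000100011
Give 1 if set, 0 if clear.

Bit 16 is the 17th from the right.
  100000010001100000100011
         ^
That bit is 1.

Answer: 1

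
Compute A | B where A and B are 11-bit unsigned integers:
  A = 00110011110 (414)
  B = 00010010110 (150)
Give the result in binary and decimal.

Apply | to each column (1 where either bit is 1):
  00110011110
| 00010010110
-------------
  00110011110

Answer: 00110011110 (414)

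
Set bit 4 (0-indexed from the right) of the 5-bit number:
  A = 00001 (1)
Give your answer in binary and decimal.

Mask = 1 << 4 = 10000
Bit 4 of A is 0, so OR-ing with the mask flips it to 1.
  00001
| 10000
-------
  10001

Answer: 10001 (17)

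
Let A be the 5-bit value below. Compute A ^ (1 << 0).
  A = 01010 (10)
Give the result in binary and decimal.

Mask = 1 << 0 = 00001
Bit 0 of A is 0; XOR with the mask flips it to 1.
  01010
^ 00001
-------
  01011

Answer: 01011 (11)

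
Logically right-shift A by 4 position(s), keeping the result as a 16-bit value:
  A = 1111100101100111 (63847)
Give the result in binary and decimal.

Logical shift right by 4: drop the bottom 4 bit(s), prepend 4 zero(s) on the left.
  1111100101100111  ->  keep [111110010110], discard [0111], prepend 0000
= 0000111110010110

Answer: 0000111110010110 (3990)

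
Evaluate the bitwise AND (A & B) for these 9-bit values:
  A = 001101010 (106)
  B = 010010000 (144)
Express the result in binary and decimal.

Apply & to each column (1 only where both bits are 1):
  001101010
& 010010000
-----------
  000000000

Answer: 000000000 (0)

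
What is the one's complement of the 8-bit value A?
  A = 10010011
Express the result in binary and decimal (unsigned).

Flip each bit (0->1, 1->0):
  10010011
  01101100

Answer: 01101100 (108)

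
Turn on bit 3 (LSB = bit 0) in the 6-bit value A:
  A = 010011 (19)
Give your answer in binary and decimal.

Mask = 1 << 3 = 001000
Bit 3 of A is 0, so OR-ing with the mask flips it to 1.
  010011
| 001000
--------
  011011

Answer: 011011 (27)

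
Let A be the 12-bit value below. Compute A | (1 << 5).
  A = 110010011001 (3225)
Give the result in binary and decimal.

Mask = 1 << 5 = 000000100000
Bit 5 of A is 0, so OR-ing with the mask flips it to 1.
  110010011001
| 000000100000
--------------
  110010111001

Answer: 110010111001 (3257)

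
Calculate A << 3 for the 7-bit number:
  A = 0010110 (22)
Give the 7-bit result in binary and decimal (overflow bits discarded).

Shift left by 3: drop the top 3 bit(s), append 3 zero(s) on the right.
  0010110  ->  discard [001], keep [0110], append 000
= 0110000

Answer: 0110000 (48)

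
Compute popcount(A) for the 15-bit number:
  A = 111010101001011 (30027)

111010101001011
1-bits at positions (from bit 0 = LSB): 0, 1, 3, 6, 8, 10, 12, 13, 14
Count = 9

Answer: 9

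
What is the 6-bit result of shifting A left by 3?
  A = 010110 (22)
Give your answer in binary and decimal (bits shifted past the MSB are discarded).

Shift left by 3: drop the top 3 bit(s), append 3 zero(s) on the right.
  010110  ->  discard [010], keep [110], append 000
= 110000

Answer: 110000 (48)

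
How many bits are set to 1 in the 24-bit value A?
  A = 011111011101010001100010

011111011101010001100010
1-bits at positions (from bit 0 = LSB): 1, 5, 6, 10, 12, 14, 15, 16, 18, 19, 20, 21, 22
Count = 13

Answer: 13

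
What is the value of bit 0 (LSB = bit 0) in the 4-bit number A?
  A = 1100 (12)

Bit 0 is the 1st from the right.
  1100
     ^
That bit is 0.

Answer: 0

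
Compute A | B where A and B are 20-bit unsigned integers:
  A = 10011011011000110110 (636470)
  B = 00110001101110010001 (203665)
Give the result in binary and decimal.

Apply | to each column (1 where either bit is 1):
  10011011011000110110
| 00110001101110010001
----------------------
  10111011111110110111

Answer: 10111011111110110111 (769975)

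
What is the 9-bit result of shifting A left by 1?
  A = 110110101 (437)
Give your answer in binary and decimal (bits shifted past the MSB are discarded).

Shift left by 1: drop the top 1 bit(s), append 1 zero(s) on the right.
  110110101  ->  discard [1], keep [10110101], append 0
= 101101010

Answer: 101101010 (362)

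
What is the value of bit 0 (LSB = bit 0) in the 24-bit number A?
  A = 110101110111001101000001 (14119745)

Bit 0 is the 1st from the right.
  110101110111001101000001
                         ^
That bit is 1.

Answer: 1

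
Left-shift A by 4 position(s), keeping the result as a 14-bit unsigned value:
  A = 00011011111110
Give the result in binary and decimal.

Shift left by 4: drop the top 4 bit(s), append 4 zero(s) on the right.
  00011011111110  ->  discard [0001], keep [1011111110], append 0000
= 10111111100000

Answer: 10111111100000 (12256)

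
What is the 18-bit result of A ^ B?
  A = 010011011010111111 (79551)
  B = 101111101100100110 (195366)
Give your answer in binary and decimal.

Apply ^ to each column (1 where bits differ):
  010011011010111111
^ 101111101100100110
--------------------
  111100110110011001

Answer: 111100110110011001 (249241)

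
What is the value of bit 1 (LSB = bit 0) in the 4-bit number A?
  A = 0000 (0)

Bit 1 is the 2nd from the right.
  0000
    ^
That bit is 0.

Answer: 0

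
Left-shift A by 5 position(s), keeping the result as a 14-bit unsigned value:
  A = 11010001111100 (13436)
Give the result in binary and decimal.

Shift left by 5: drop the top 5 bit(s), append 5 zero(s) on the right.
  11010001111100  ->  discard [11010], keep [001111100], append 00000
= 00111110000000

Answer: 00111110000000 (3968)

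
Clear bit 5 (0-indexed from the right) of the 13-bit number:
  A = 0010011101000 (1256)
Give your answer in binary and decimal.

Mask = ~(1 << 5) = 1111111011111
Bit 5 of A is 1, so AND-ing with the mask clears it to 0.
  0010011101000
& 1111111011111
---------------
  0010011001000

Answer: 0010011001000 (1224)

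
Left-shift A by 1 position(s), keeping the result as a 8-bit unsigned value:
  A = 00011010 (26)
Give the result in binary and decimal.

Shift left by 1: drop the top 1 bit(s), append 1 zero(s) on the right.
  00011010  ->  discard [0], keep [0011010], append 0
= 00110100

Answer: 00110100 (52)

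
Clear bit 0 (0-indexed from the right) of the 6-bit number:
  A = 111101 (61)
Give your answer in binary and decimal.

Mask = ~(1 << 0) = 111110
Bit 0 of A is 1, so AND-ing with the mask clears it to 0.
  111101
& 111110
--------
  111100

Answer: 111100 (60)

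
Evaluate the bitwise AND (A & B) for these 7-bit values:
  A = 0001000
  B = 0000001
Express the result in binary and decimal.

Apply & to each column (1 only where both bits are 1):
  0001000
& 0000001
---------
  0000000

Answer: 0000000 (0)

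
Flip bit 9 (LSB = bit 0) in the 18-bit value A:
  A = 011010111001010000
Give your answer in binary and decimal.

Mask = 1 << 9 = 000000001000000000
Bit 9 of A is 1; XOR with the mask flips it to 0.
  011010111001010000
^ 000000001000000000
--------------------
  011010110001010000

Answer: 011010110001010000 (109648)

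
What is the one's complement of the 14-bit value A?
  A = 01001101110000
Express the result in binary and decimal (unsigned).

Flip each bit (0->1, 1->0):
  01001101110000
  10110010001111

Answer: 10110010001111 (11407)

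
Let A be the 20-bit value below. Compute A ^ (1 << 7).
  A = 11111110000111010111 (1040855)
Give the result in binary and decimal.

Mask = 1 << 7 = 00000000000010000000
Bit 7 of A is 1; XOR with the mask flips it to 0.
  11111110000111010111
^ 00000000000010000000
----------------------
  11111110000101010111

Answer: 11111110000101010111 (1040727)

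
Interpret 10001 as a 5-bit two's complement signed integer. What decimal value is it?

MSB is 1, so the value is negative. Find the magnitude:
1. Invert bits:  01110
2. Add 1:        01111  = 15
3. Apply sign:   -15

Answer: -15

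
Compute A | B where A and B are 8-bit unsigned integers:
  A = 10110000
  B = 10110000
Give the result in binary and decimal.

Apply | to each column (1 where either bit is 1):
  10110000
| 10110000
----------
  10110000

Answer: 10110000 (176)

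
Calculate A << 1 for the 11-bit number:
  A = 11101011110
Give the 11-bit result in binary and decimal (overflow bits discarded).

Shift left by 1: drop the top 1 bit(s), append 1 zero(s) on the right.
  11101011110  ->  discard [1], keep [1101011110], append 0
= 11010111100

Answer: 11010111100 (1724)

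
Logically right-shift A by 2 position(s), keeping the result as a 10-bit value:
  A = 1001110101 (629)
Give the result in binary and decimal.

Logical shift right by 2: drop the bottom 2 bit(s), prepend 2 zero(s) on the left.
  1001110101  ->  keep [10011101], discard [01], prepend 00
= 0010011101

Answer: 0010011101 (157)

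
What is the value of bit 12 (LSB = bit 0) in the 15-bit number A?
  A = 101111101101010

Bit 12 is the 13th from the right.
  101111101101010
    ^
That bit is 1.

Answer: 1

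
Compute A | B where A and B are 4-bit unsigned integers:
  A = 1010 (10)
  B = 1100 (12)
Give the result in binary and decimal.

Apply | to each column (1 where either bit is 1):
  1010
| 1100
------
  1110

Answer: 1110 (14)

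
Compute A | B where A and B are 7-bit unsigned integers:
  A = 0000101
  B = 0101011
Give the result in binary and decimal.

Apply | to each column (1 where either bit is 1):
  0000101
| 0101011
---------
  0101111

Answer: 0101111 (47)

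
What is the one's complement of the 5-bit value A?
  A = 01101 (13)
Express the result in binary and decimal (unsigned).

Flip each bit (0->1, 1->0):
  01101
  10010

Answer: 10010 (18)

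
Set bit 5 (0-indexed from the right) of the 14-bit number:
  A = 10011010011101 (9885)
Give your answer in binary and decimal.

Mask = 1 << 5 = 00000000100000
Bit 5 of A is 0, so OR-ing with the mask flips it to 1.
  10011010011101
| 00000000100000
----------------
  10011010111101

Answer: 10011010111101 (9917)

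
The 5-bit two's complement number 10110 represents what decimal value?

MSB is 1, so the value is negative. Find the magnitude:
1. Invert bits:  01001
2. Add 1:        01010  = 10
3. Apply sign:   -10

Answer: -10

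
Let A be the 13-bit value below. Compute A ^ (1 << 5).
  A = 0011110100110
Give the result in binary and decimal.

Mask = 1 << 5 = 0000000100000
Bit 5 of A is 1; XOR with the mask flips it to 0.
  0011110100110
^ 0000000100000
---------------
  0011110000110

Answer: 0011110000110 (1926)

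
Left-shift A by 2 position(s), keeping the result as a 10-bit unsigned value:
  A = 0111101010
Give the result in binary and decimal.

Shift left by 2: drop the top 2 bit(s), append 2 zero(s) on the right.
  0111101010  ->  discard [01], keep [11101010], append 00
= 1110101000

Answer: 1110101000 (936)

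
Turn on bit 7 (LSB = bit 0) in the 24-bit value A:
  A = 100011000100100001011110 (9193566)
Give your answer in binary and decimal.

Mask = 1 << 7 = 000000000000000010000000
Bit 7 of A is 0, so OR-ing with the mask flips it to 1.
  100011000100100001011110
| 000000000000000010000000
--------------------------
  100011000100100011011110

Answer: 100011000100100011011110 (9193694)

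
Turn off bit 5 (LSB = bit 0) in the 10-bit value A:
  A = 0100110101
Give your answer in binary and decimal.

Mask = ~(1 << 5) = 1111011111
Bit 5 of A is 1, so AND-ing with the mask clears it to 0.
  0100110101
& 1111011111
------------
  0100010101

Answer: 0100010101 (277)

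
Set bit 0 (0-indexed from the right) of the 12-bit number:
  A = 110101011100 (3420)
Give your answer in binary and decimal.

Mask = 1 << 0 = 000000000001
Bit 0 of A is 0, so OR-ing with the mask flips it to 1.
  110101011100
| 000000000001
--------------
  110101011101

Answer: 110101011101 (3421)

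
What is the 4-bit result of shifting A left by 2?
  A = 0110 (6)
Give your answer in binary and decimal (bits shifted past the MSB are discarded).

Shift left by 2: drop the top 2 bit(s), append 2 zero(s) on the right.
  0110  ->  discard [01], keep [10], append 00
= 1000

Answer: 1000 (8)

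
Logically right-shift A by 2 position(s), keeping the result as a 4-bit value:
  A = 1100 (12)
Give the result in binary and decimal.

Logical shift right by 2: drop the bottom 2 bit(s), prepend 2 zero(s) on the left.
  1100  ->  keep [11], discard [00], prepend 00
= 0011

Answer: 0011 (3)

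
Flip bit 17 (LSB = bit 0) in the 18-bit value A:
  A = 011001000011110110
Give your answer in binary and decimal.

Mask = 1 << 17 = 100000000000000000
Bit 17 of A is 0; XOR with the mask flips it to 1.
  011001000011110110
^ 100000000000000000
--------------------
  111001000011110110

Answer: 111001000011110110 (233718)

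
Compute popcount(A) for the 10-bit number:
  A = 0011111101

0011111101
1-bits at positions (from bit 0 = LSB): 0, 2, 3, 4, 5, 6, 7
Count = 7

Answer: 7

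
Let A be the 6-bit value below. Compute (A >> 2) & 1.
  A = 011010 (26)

Bit 2 is the 3rd from the right.
  011010
     ^
That bit is 0.

Answer: 0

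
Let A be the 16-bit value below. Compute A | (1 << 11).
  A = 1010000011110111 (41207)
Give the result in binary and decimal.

Mask = 1 << 11 = 0000100000000000
Bit 11 of A is 0, so OR-ing with the mask flips it to 1.
  1010000011110111
| 0000100000000000
------------------
  1010100011110111

Answer: 1010100011110111 (43255)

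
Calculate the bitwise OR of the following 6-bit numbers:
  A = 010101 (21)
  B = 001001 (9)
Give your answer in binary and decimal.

Apply | to each column (1 where either bit is 1):
  010101
| 001001
--------
  011101

Answer: 011101 (29)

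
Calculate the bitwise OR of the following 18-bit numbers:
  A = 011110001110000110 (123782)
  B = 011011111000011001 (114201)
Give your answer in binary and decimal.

Apply | to each column (1 where either bit is 1):
  011110001110000110
| 011011111000011001
--------------------
  011111111110011111

Answer: 011111111110011111 (130975)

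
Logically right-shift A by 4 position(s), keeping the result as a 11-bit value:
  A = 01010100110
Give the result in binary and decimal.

Logical shift right by 4: drop the bottom 4 bit(s), prepend 4 zero(s) on the left.
  01010100110  ->  keep [0101010], discard [0110], prepend 0000
= 00000101010

Answer: 00000101010 (42)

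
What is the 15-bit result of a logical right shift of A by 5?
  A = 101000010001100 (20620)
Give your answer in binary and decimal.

Logical shift right by 5: drop the bottom 5 bit(s), prepend 5 zero(s) on the left.
  101000010001100  ->  keep [1010000100], discard [01100], prepend 00000
= 000001010000100

Answer: 000001010000100 (644)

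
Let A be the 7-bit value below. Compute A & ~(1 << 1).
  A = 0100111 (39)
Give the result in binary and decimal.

Mask = ~(1 << 1) = 1111101
Bit 1 of A is 1, so AND-ing with the mask clears it to 0.
  0100111
& 1111101
---------
  0100101

Answer: 0100101 (37)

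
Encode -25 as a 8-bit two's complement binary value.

1. Binary of +25:  00011001
2. Invert bits:     11100110
3. Add 1:           11100111

Answer: 11100111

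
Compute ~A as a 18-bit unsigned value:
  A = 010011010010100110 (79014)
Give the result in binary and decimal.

Flip each bit (0->1, 1->0):
  010011010010100110
  101100101101011001

Answer: 101100101101011001 (183129)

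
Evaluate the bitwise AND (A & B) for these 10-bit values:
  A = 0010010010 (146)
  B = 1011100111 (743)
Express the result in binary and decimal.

Apply & to each column (1 only where both bits are 1):
  0010010010
& 1011100111
------------
  0010000010

Answer: 0010000010 (130)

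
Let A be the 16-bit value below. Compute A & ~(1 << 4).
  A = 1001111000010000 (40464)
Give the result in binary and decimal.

Mask = ~(1 << 4) = 1111111111101111
Bit 4 of A is 1, so AND-ing with the mask clears it to 0.
  1001111000010000
& 1111111111101111
------------------
  1001111000000000

Answer: 1001111000000000 (40448)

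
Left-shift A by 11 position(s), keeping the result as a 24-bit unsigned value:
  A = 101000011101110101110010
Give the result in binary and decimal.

Shift left by 11: drop the top 11 bit(s), append 11 zero(s) on the right.
  101000011101110101110010  ->  discard [10100001110], keep [1110101110010], append 00000000000
= 111010111001000000000000

Answer: 111010111001000000000000 (15437824)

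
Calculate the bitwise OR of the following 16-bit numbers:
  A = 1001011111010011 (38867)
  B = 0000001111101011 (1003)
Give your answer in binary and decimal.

Apply | to each column (1 where either bit is 1):
  1001011111010011
| 0000001111101011
------------------
  1001011111111011

Answer: 1001011111111011 (38907)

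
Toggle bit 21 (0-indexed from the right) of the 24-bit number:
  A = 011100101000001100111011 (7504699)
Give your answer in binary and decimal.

Mask = 1 << 21 = 001000000000000000000000
Bit 21 of A is 1; XOR with the mask flips it to 0.
  011100101000001100111011
^ 001000000000000000000000
--------------------------
  010100101000001100111011

Answer: 010100101000001100111011 (5407547)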